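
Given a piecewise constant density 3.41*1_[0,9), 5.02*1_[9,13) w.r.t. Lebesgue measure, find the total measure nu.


Integrate each piece of the Radon-Nikodym derivative:
Step 1: integral_0^9 3.41 dx = 3.41*(9-0) = 3.41*9 = 30.69
Step 2: integral_9^13 5.02 dx = 5.02*(13-9) = 5.02*4 = 20.08
Total: 30.69 + 20.08 = 50.77


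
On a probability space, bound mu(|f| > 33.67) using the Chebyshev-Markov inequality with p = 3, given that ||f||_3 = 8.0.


Chebyshev/Markov inequality: mu(|f| > eps) <= (||f||_p / eps)^p
Step 1: ||f||_3 / eps = 8.0 / 33.67 = 0.2376
Step 2: Raise to power p = 3:
  (0.2376)^3 = 0.013413
Step 3: Therefore mu(|f| > 33.67) <= 0.013413


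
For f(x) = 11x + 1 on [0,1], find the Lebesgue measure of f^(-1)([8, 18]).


f^(-1)([8, 18]) = {x : 8 <= 11x + 1 <= 18}
Solving: (8 - 1)/11 <= x <= (18 - 1)/11
= [0.636364, 1.545455]
Intersecting with [0,1]: [0.636364, 1]
Measure = 1 - 0.636364 = 0.363636


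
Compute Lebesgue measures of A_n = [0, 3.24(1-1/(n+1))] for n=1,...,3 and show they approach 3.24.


By continuity of measure from below: if A_n increases to A, then m(A_n) -> m(A).
Here A = [0, 3.24], so m(A) = 3.24
Step 1: a_1 = 3.24*(1 - 1/2) = 1.62, m(A_1) = 1.62
Step 2: a_2 = 3.24*(1 - 1/3) = 2.16, m(A_2) = 2.16
Step 3: a_3 = 3.24*(1 - 1/4) = 2.43, m(A_3) = 2.43
Limit: m(A_n) -> m([0,3.24]) = 3.24


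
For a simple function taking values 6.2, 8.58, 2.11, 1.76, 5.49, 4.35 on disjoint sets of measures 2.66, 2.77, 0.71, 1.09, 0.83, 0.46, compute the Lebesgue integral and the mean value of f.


Step 1: Integral = sum(value_i * measure_i)
= 6.2*2.66 + 8.58*2.77 + 2.11*0.71 + 1.76*1.09 + 5.49*0.83 + 4.35*0.46
= 16.492 + 23.7666 + 1.4981 + 1.9184 + 4.5567 + 2.001
= 50.2328
Step 2: Total measure of domain = 2.66 + 2.77 + 0.71 + 1.09 + 0.83 + 0.46 = 8.52
Step 3: Average value = 50.2328 / 8.52 = 5.895869


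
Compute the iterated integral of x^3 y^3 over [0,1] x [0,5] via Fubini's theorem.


By Fubini's theorem, the double integral factors as a product of single integrals:
Step 1: integral_0^1 x^3 dx = [x^4/4] from 0 to 1
     = 1^4/4 = 0.25
Step 2: integral_0^5 y^3 dy = [y^4/4] from 0 to 5
     = 5^4/4 = 156.25
Step 3: Double integral = 0.25 * 156.25 = 39.0625


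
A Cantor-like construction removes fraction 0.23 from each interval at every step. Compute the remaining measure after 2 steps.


Step 1: At each step, fraction remaining = 1 - 0.23 = 0.77
Step 2: After 2 steps, measure = (0.77)^2
Step 3: Computing the power step by step:
  After step 1: 0.77
  After step 2: 0.5929
Result = 0.5929


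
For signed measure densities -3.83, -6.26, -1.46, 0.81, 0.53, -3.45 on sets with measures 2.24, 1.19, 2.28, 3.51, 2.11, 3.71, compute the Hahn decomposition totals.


Step 1: Compute signed measure on each set:
  Set 1: -3.83 * 2.24 = -8.5792
  Set 2: -6.26 * 1.19 = -7.4494
  Set 3: -1.46 * 2.28 = -3.3288
  Set 4: 0.81 * 3.51 = 2.8431
  Set 5: 0.53 * 2.11 = 1.1183
  Set 6: -3.45 * 3.71 = -12.7995
Step 2: Total signed measure = (-8.5792) + (-7.4494) + (-3.3288) + (2.8431) + (1.1183) + (-12.7995)
     = -28.1955
Step 3: Positive part mu+(X) = sum of positive contributions = 3.9614
Step 4: Negative part mu-(X) = |sum of negative contributions| = 32.1569


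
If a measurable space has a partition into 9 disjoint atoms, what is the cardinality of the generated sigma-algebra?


Each element of the sigma-algebra is a union of some subset of the 9 atoms.
The number of such subsets is 2^9 = 512.


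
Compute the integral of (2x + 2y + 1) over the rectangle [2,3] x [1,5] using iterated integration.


By Fubini, integrate in x first, then y.
Step 1: Fix y, integrate over x in [2,3]:
  integral(2x + 2y + 1, x=2..3)
  = 2*(3^2 - 2^2)/2 + (2y + 1)*(3 - 2)
  = 5 + (2y + 1)*1
  = 5 + 2y + 1
  = 6 + 2y
Step 2: Integrate over y in [1,5]:
  integral(6 + 2y, y=1..5)
  = 6*4 + 2*(5^2 - 1^2)/2
  = 24 + 24
  = 48


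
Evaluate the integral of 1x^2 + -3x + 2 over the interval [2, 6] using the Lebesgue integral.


The Lebesgue integral of a Riemann-integrable function agrees with the Riemann integral.
Antiderivative F(x) = (1/3)x^3 + (-3/2)x^2 + 2x
F(6) = (1/3)*6^3 + (-3/2)*6^2 + 2*6
     = (1/3)*216 + (-3/2)*36 + 2*6
     = 72 + -54 + 12
     = 30
F(2) = 0.666667
Integral = F(6) - F(2) = 30 - 0.666667 = 29.333333


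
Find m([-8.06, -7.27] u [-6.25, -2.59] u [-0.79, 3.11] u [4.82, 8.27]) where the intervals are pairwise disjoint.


For pairwise disjoint intervals, m(union) = sum of lengths.
= (-7.27 - -8.06) + (-2.59 - -6.25) + (3.11 - -0.79) + (8.27 - 4.82)
= 0.79 + 3.66 + 3.9 + 3.45
= 11.8


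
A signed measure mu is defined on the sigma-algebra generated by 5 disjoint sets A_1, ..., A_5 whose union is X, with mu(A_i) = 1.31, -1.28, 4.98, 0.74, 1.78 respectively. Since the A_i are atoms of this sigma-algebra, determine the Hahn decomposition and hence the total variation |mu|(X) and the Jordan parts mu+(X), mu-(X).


Step 1: Every measurable set is a union of atoms (the cells / points), so a Hahn decomposition is
  obtained by grouping atoms by sign: P = union of atoms with mu > 0, N = union of the remaining atoms.
  Atoms in P (indices): 1, 3, 4, 5;  atoms in N (indices): 2
  Positive values: 1.31, 4.98, 0.74, 1.78
  Negative values: -1.28
Step 2: mu+(X) = mu(P) = sum of positive atom values = 8.81
Step 3: mu-(X) = -mu(N) = sum of |negative atom values| = 1.28
Step 4: |mu|(X) = mu+(X) + mu-(X) = 8.81 + 1.28 = 10.09


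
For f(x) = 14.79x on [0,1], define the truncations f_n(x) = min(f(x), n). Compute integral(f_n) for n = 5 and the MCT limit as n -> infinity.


f(x) = 14.79x on [0,1]; f_n(x) = min(14.79x, n). At n = 5:
Step 1: f(x) reaches 5 at x = 5/14.79 = 0.338066
Step 2: integral(f_5) = integral(14.79x, 0, 0.338066) + integral(5, 0.338066, 1)
       = 14.79*0.338066^2/2 + 5*(1 - 0.338066)
       = 0.845166 + 3.309669
       = 4.154834
Step 3: As n -> infinity, f_n increases to f, so by MCT integral(f_n) -> integral(f) = 14.79/2 = 7.395.
Convergence: integral(f_5) = 4.154834 -> 7.395 as n -> infinity


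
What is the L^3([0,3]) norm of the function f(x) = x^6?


Step 1: ||f||_3 = (integral_0^3 |x^6|^3 dx)^(1/3)
     = (integral_0^3 x^18 dx)^(1/3)
Step 2: integral_0^3 x^18 dx = [x^19/(19)] from 0 to 3 = 3^19/19
     = 1162261467/19 = 6.117166e+07
Step 3: ||f||_3 = (6.117166e+07)^(1/3) = 394.018621


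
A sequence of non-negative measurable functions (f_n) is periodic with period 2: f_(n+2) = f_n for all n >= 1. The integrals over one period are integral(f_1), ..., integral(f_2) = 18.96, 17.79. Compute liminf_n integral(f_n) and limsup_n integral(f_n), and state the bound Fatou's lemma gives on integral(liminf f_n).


The sequence (integral(f_n)) is periodic with period 2, repeating the values 18.96, 17.79 indefinitely.
Step 1: For a periodic sequence, every tail (a_m, a_(m+1), ...) contains all 2 period values infinitely often.
Step 2: Hence inf of every tail = min of the period values = min(18.96, 17.79) = 17.79.
        liminf_n integral(f_n) = sup over m of (inf of tail from m) = 17.79.
Step 3: Similarly sup of every tail = max of the period values = 18.96.
        limsup_n integral(f_n) = 18.96.
Step 4: Fatou's lemma: integral(liminf_n f_n) <= liminf_n integral(f_n) = 17.79.
        So the integral of the pointwise liminf is at most 17.79.


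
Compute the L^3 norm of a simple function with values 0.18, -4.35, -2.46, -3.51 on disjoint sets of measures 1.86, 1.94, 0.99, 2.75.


Step 1: Compute |f_i|^3 for each value:
  |0.18|^3 = 0.005832
  |-4.35|^3 = 82.312875
  |-2.46|^3 = 14.886936
  |-3.51|^3 = 43.243551
Step 2: Multiply by measures and sum:
  0.005832 * 1.86 = 0.010848
  82.312875 * 1.94 = 159.686977
  14.886936 * 0.99 = 14.738067
  43.243551 * 2.75 = 118.919765
Sum = 0.010848 + 159.686977 + 14.738067 + 118.919765 = 293.355657
Step 3: Take the p-th root:
||f||_3 = (293.355657)^(1/3) = 6.644539


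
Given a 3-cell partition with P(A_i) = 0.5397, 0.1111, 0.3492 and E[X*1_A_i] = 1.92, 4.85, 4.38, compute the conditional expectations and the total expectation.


For each cell A_i: E[X|A_i] = E[X*1_A_i] / P(A_i)
Step 1: E[X|A_1] = 1.92 / 0.5397 = 3.557532
Step 2: E[X|A_2] = 4.85 / 0.1111 = 43.654365
Step 3: E[X|A_3] = 4.38 / 0.3492 = 12.542955
Verification: E[X] = sum E[X*1_A_i] = 1.92 + 4.85 + 4.38 = 11.15


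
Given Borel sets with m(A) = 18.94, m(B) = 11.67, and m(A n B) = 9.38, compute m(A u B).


By inclusion-exclusion: m(A u B) = m(A) + m(B) - m(A n B)
= 18.94 + 11.67 - 9.38
= 21.23


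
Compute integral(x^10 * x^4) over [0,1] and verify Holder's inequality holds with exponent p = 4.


Step 1: Exact integral of f*g = integral(x^14, 0, 1) = 1/15
     = 0.066667
Step 2: Holder bound with p=4, q=1.333333:
  ||f||_p = (integral x^40 dx)^(1/4) = (1/41)^(1/4) = 0.395188
  ||g||_q = (integral x^5.333333 dx)^(1/1.333333) = (1/6.333333)^(1/1.333333) = 0.250482
Step 3: Holder bound = ||f||_p * ||g||_q = 0.395188 * 0.250482 = 0.098987
Verification: 0.066667 <= 0.098987 (Holder holds)


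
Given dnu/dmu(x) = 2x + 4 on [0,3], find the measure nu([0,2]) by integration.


nu(A) = integral_A (dnu/dmu) dmu = integral_0^2 (2x + 4) dx
Step 1: Antiderivative F(x) = (2/2)x^2 + 4x
Step 2: F(2) = (2/2)*2^2 + 4*2 = 4 + 8 = 12
Step 3: F(0) = (2/2)*0^2 + 4*0 = 0.0 + 0 = 0.0
Step 4: nu([0,2]) = F(2) - F(0) = 12 - 0.0 = 12


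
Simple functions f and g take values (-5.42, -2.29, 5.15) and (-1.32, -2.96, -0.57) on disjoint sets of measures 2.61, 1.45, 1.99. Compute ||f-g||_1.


Step 1: Compute differences f_i - g_i:
  -5.42 - -1.32 = -4.1
  -2.29 - -2.96 = 0.67
  5.15 - -0.57 = 5.72
Step 2: Compute |diff|^1 * measure for each set:
  |-4.1|^1 * 2.61 = 4.1 * 2.61 = 10.701
  |0.67|^1 * 1.45 = 0.67 * 1.45 = 0.9715
  |5.72|^1 * 1.99 = 5.72 * 1.99 = 11.3828
Step 3: Sum = 23.0553
Step 4: ||f-g||_1 = (23.0553)^(1/1) = 23.0553


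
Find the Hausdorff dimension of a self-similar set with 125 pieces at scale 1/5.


For a self-similar set with N copies scaled by 1/r:
dim_H = log(N)/log(r) = log(125)/log(5)
= 4.828314/1.609438
= 3


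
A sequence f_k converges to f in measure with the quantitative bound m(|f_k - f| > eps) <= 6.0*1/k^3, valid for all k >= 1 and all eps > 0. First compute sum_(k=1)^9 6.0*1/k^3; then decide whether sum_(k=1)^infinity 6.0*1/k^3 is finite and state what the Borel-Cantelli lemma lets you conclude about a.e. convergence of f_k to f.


Step 1: List the terms 6.0*1/k^3 for k = 1 to 9:
  k=1: 6
  k=2: 0.75
  k=3: 0.222222
  k=4: 0.09375
  k=5: 0.048
  k=6: 0.027778
  k=7: 0.017493
  k=8: 0.011719
  k=9: 0.00823
Step 2: Partial sum = 6 + 0.75 + 0.222222 + 0.09375 + 0.048 + 0.027778 + 0.017493 + 0.011719 + 0.00823
     = 7.179192
Step 3: The full series sum_(k>=1) 6.0*1/k^3 converges (p-series with p = 3 > 1; a constant multiple of a convergent series converges).
Step 4: Fix eps > 0. Since sum_k m(|f_k - f| > eps) < infinity, the Borel-Cantelli lemma gives
        m(limsup_k {|f_k - f| > eps}) = 0, i.e. for a.e. x, |f_k(x) - f(x)| <= eps for all large k.
        Applying this with eps = 1/j for j = 1, 2, ... and intersecting the countably many full-measure sets,
        for a.e. x we get limsup_k |f_k(x) - f(x)| <= 1/j for every j, hence f_k -> f almost everywhere.
Conclusion: series converges; Borel-Cantelli yields f_k -> f a.e.


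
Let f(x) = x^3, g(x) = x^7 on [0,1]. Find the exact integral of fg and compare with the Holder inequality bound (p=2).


Step 1: Exact integral of f*g = integral(x^10, 0, 1) = 1/11
     = 0.090909
Step 2: Holder bound with p=2, q=2:
  ||f||_p = (integral x^6 dx)^(1/2) = (1/7)^(1/2) = 0.377964
  ||g||_q = (integral x^14 dx)^(1/2) = (1/15)^(1/2) = 0.258199
Step 3: Holder bound = ||f||_p * ||g||_q = 0.377964 * 0.258199 = 0.09759
Verification: 0.090909 <= 0.09759 (Holder holds)


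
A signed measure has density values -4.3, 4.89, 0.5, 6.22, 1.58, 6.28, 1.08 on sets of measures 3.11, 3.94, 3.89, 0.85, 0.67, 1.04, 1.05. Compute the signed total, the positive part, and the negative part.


Step 1: Compute signed measure on each set:
  Set 1: -4.3 * 3.11 = -13.373
  Set 2: 4.89 * 3.94 = 19.2666
  Set 3: 0.5 * 3.89 = 1.945
  Set 4: 6.22 * 0.85 = 5.287
  Set 5: 1.58 * 0.67 = 1.0586
  Set 6: 6.28 * 1.04 = 6.5312
  Set 7: 1.08 * 1.05 = 1.134
Step 2: Total signed measure = (-13.373) + (19.2666) + (1.945) + (5.287) + (1.0586) + (6.5312) + (1.134)
     = 21.8494
Step 3: Positive part mu+(X) = sum of positive contributions = 35.2224
Step 4: Negative part mu-(X) = |sum of negative contributions| = 13.373


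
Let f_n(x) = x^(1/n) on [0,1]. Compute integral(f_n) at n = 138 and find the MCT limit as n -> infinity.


At n = 138: f_138(x) = x^(1/138).
Step 1: integral(x^(1/138), 0, 1) = [x^(1/138+1) / (1/138+1)] from 0 to 1
     = 1 / (1/138 + 1) = 1 / ((138+1)/138) = 138/(138+1)
     = 138/139 = 0.992806
Step 2: As n -> infinity, f_n(x) = x^(1/n) -> 1 for x in (0,1], and f_n is increasing in n.
By MCT, lim_n integral(f_n) = integral(lim_n f_n) = integral(1, 0, 1) = 1.
Step 3: Verify convergence: 138/139 = 0.992806 -> 1


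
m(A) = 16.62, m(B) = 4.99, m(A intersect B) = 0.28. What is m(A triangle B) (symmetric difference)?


m(A Delta B) = m(A) + m(B) - 2*m(A n B)
= 16.62 + 4.99 - 2*0.28
= 16.62 + 4.99 - 0.56
= 21.05


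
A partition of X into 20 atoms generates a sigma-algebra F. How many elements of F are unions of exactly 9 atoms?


Each element of F is a union of some subset of the 20 atoms.
Elements that are unions of exactly 9 atoms correspond to 9-element subsets of the 20 atoms.
Count = C(20, 9) = 20! / (9! * 11!) = 167960.


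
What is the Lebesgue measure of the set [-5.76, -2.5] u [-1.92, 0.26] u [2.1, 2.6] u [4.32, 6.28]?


For pairwise disjoint intervals, m(union) = sum of lengths.
= (-2.5 - -5.76) + (0.26 - -1.92) + (2.6 - 2.1) + (6.28 - 4.32)
= 3.26 + 2.18 + 0.5 + 1.96
= 7.9


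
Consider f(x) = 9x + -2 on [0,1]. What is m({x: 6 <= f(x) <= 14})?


f^(-1)([6, 14]) = {x : 6 <= 9x + -2 <= 14}
Solving: (6 - -2)/9 <= x <= (14 - -2)/9
= [0.888889, 1.777778]
Intersecting with [0,1]: [0.888889, 1]
Measure = 1 - 0.888889 = 0.111111


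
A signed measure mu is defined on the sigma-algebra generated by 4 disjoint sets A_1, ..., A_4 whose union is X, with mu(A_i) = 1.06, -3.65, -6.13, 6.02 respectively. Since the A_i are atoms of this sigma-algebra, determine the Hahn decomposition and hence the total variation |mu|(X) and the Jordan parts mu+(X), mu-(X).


Step 1: Every measurable set is a union of atoms (the cells / points), so a Hahn decomposition is
  obtained by grouping atoms by sign: P = union of atoms with mu > 0, N = union of the remaining atoms.
  Atoms in P (indices): 1, 4;  atoms in N (indices): 2, 3
  Positive values: 1.06, 6.02
  Negative values: -3.65, -6.13
Step 2: mu+(X) = mu(P) = sum of positive atom values = 7.08
Step 3: mu-(X) = -mu(N) = sum of |negative atom values| = 9.78
Step 4: |mu|(X) = mu+(X) + mu-(X) = 7.08 + 9.78 = 16.86


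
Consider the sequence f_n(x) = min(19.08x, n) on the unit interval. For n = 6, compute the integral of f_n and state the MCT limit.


f(x) = 19.08x on [0,1]; f_n(x) = min(19.08x, n). At n = 6:
Step 1: f(x) reaches 6 at x = 6/19.08 = 0.314465
Step 2: integral(f_6) = integral(19.08x, 0, 0.314465) + integral(6, 0.314465, 1)
       = 19.08*0.314465^2/2 + 6*(1 - 0.314465)
       = 0.943396 + 4.113208
       = 5.056604
Step 3: As n -> infinity, f_n increases to f, so by MCT integral(f_n) -> integral(f) = 19.08/2 = 9.54.
Convergence: integral(f_6) = 5.056604 -> 9.54 as n -> infinity


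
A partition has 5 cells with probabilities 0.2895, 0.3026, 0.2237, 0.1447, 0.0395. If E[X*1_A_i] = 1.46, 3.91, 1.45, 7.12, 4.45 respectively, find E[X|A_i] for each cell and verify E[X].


For each cell A_i: E[X|A_i] = E[X*1_A_i] / P(A_i)
Step 1: E[X|A_1] = 1.46 / 0.2895 = 5.043178
Step 2: E[X|A_2] = 3.91 / 0.3026 = 12.921348
Step 3: E[X|A_3] = 1.45 / 0.2237 = 6.481895
Step 4: E[X|A_4] = 7.12 / 0.1447 = 49.205252
Step 5: E[X|A_5] = 4.45 / 0.0395 = 112.658228
Verification: E[X] = sum E[X*1_A_i] = 1.46 + 3.91 + 1.45 + 7.12 + 4.45 = 18.39


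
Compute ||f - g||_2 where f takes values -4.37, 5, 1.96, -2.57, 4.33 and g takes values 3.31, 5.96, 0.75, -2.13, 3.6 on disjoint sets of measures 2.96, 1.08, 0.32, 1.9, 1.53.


Step 1: Compute differences f_i - g_i:
  -4.37 - 3.31 = -7.68
  5 - 5.96 = -0.96
  1.96 - 0.75 = 1.21
  -2.57 - -2.13 = -0.44
  4.33 - 3.6 = 0.73
Step 2: Compute |diff|^2 * measure for each set:
  |-7.68|^2 * 2.96 = 58.9824 * 2.96 = 174.587904
  |-0.96|^2 * 1.08 = 0.9216 * 1.08 = 0.995328
  |1.21|^2 * 0.32 = 1.4641 * 0.32 = 0.468512
  |-0.44|^2 * 1.9 = 0.1936 * 1.9 = 0.36784
  |0.73|^2 * 1.53 = 0.5329 * 1.53 = 0.815337
Step 3: Sum = 177.234921
Step 4: ||f-g||_2 = (177.234921)^(1/2) = 13.312961


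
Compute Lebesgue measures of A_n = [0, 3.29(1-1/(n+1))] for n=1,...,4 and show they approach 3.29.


By continuity of measure from below: if A_n increases to A, then m(A_n) -> m(A).
Here A = [0, 3.29], so m(A) = 3.29
Step 1: a_1 = 3.29*(1 - 1/2) = 1.645, m(A_1) = 1.645
Step 2: a_2 = 3.29*(1 - 1/3) = 2.1933, m(A_2) = 2.1933
Step 3: a_3 = 3.29*(1 - 1/4) = 2.4675, m(A_3) = 2.4675
Step 4: a_4 = 3.29*(1 - 1/5) = 2.632, m(A_4) = 2.632
Limit: m(A_n) -> m([0,3.29]) = 3.29


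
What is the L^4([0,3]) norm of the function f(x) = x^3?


Step 1: ||f||_4 = (integral_0^3 |x^3|^4 dx)^(1/4)
     = (integral_0^3 x^12 dx)^(1/4)
Step 2: integral_0^3 x^12 dx = [x^13/(13)] from 0 to 3 = 3^13/13
     = 1594323/13 = 122640.230769
Step 3: ||f||_4 = (122640.230769)^(1/4) = 18.713639


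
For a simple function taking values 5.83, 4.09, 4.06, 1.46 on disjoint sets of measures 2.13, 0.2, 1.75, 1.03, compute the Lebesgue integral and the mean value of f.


Step 1: Integral = sum(value_i * measure_i)
= 5.83*2.13 + 4.09*0.2 + 4.06*1.75 + 1.46*1.03
= 12.4179 + 0.818 + 7.105 + 1.5038
= 21.8447
Step 2: Total measure of domain = 2.13 + 0.2 + 1.75 + 1.03 = 5.11
Step 3: Average value = 21.8447 / 5.11 = 4.274892


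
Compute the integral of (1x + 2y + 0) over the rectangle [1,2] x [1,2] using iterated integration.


By Fubini, integrate in x first, then y.
Step 1: Fix y, integrate over x in [1,2]:
  integral(1x + 2y + 0, x=1..2)
  = 1*(2^2 - 1^2)/2 + (2y + 0)*(2 - 1)
  = 1.5 + (2y + 0)*1
  = 1.5 + 2y + 0
  = 1.5 + 2y
Step 2: Integrate over y in [1,2]:
  integral(1.5 + 2y, y=1..2)
  = 1.5*1 + 2*(2^2 - 1^2)/2
  = 1.5 + 3
  = 4.5


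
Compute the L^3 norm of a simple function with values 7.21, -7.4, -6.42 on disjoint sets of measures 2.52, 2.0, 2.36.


Step 1: Compute |f_i|^3 for each value:
  |7.21|^3 = 374.805361
  |-7.4|^3 = 405.224
  |-6.42|^3 = 264.609288
Step 2: Multiply by measures and sum:
  374.805361 * 2.52 = 944.50951
  405.224 * 2.0 = 810.448
  264.609288 * 2.36 = 624.47792
Sum = 944.50951 + 810.448 + 624.47792 = 2379.435429
Step 3: Take the p-th root:
||f||_3 = (2379.435429)^(1/3) = 13.350309


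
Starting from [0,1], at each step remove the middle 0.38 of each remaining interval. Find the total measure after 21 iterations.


Step 1: At each step, fraction remaining = 1 - 0.38 = 0.62
Step 2: After 21 steps, measure = (0.62)^21
Result = 4.367425e-05


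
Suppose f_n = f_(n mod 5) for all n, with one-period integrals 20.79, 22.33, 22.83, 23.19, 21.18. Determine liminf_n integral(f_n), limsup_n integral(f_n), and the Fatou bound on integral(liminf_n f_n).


The sequence (integral(f_n)) is periodic with period 5, repeating the values 20.79, 22.33, 22.83, 23.19, 21.18 indefinitely.
Step 1: For a periodic sequence, every tail (a_m, a_(m+1), ...) contains all 5 period values infinitely often.
Step 2: Hence inf of every tail = min of the period values = min(20.79, 22.33, 22.83, 23.19, 21.18) = 20.79.
        liminf_n integral(f_n) = sup over m of (inf of tail from m) = 20.79.
Step 3: Similarly sup of every tail = max of the period values = 23.19.
        limsup_n integral(f_n) = 23.19.
Step 4: Fatou's lemma: integral(liminf_n f_n) <= liminf_n integral(f_n) = 20.79.
        So the integral of the pointwise liminf is at most 20.79.


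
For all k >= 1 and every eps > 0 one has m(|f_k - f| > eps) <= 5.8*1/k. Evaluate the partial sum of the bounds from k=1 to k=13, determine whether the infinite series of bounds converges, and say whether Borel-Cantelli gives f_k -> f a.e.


Step 1: List the terms 5.8*1/k for k = 1 to 13:
  k=1: 5.8
  k=2: 2.9
  k=3: 1.933333
  k=4: 1.45
  k=5: 1.16
  k=6: 0.966667
  k=7: 0.828571
  k=8: 0.725
  k=9: 0.644444
  k=10: 0.58
  k=11: 0.527273
  k=12: 0.483333
  k=13: 0.446154
Step 2: Partial sum = 5.8 + 2.9 + 1.933333 + 1.45 + 1.16 + 0.966667 + 0.828571 + 0.725 + 0.644444 + 0.58 + 0.527273 + 0.483333 + 0.446154
     = 18.444776
Step 3: The full series sum_(k>=1) 5.8*1/k diverges (harmonic series, p = 1; a nonzero constant multiple of a divergent series diverges).
Step 4: The (first) Borel-Cantelli lemma requires a summable sequence of measures, so it does not apply here;
        from this bound alone no conclusion about a.e. convergence can be drawn (convergence in measure still
        gives an a.e.-convergent subsequence, but not a.e. convergence of the whole sequence).
Conclusion: series diverges; Borel-Cantelli is inconclusive about a.e. convergence of f_k.


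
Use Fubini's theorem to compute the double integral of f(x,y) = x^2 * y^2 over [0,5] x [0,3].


By Fubini's theorem, the double integral factors as a product of single integrals:
Step 1: integral_0^5 x^2 dx = [x^3/3] from 0 to 5
     = 5^3/3 = 41.666667
Step 2: integral_0^3 y^2 dy = [y^3/3] from 0 to 3
     = 3^3/3 = 9
Step 3: Double integral = 41.666667 * 9 = 375


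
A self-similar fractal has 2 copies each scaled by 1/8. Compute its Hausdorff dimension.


For a self-similar set with N copies scaled by 1/r:
dim_H = log(N)/log(r) = log(2)/log(8)
= 0.693147/2.079442
= 0.333333


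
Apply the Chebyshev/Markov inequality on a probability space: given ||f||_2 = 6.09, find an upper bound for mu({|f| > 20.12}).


Chebyshev/Markov inequality: mu(|f| > eps) <= (||f||_p / eps)^p
Step 1: ||f||_2 / eps = 6.09 / 20.12 = 0.302684
Step 2: Raise to power p = 2:
  (0.302684)^2 = 0.091618
Step 3: Therefore mu(|f| > 20.12) <= 0.091618


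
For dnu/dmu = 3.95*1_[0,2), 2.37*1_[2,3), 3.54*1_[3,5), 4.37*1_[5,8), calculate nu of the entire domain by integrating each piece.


Integrate each piece of the Radon-Nikodym derivative:
Step 1: integral_0^2 3.95 dx = 3.95*(2-0) = 3.95*2 = 7.9
Step 2: integral_2^3 2.37 dx = 2.37*(3-2) = 2.37*1 = 2.37
Step 3: integral_3^5 3.54 dx = 3.54*(5-3) = 3.54*2 = 7.08
Step 4: integral_5^8 4.37 dx = 4.37*(8-5) = 4.37*3 = 13.11
Total: 7.9 + 2.37 + 7.08 + 13.11 = 30.46


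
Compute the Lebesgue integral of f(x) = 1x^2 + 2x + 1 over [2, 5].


The Lebesgue integral of a Riemann-integrable function agrees with the Riemann integral.
Antiderivative F(x) = (1/3)x^3 + (2/2)x^2 + 1x
F(5) = (1/3)*5^3 + (2/2)*5^2 + 1*5
     = (1/3)*125 + (2/2)*25 + 1*5
     = 41.666667 + 25 + 5
     = 71.666667
F(2) = 8.666667
Integral = F(5) - F(2) = 71.666667 - 8.666667 = 63


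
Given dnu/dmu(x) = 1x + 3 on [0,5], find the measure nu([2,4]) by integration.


nu(A) = integral_A (dnu/dmu) dmu = integral_2^4 (1x + 3) dx
Step 1: Antiderivative F(x) = (1/2)x^2 + 3x
Step 2: F(4) = (1/2)*4^2 + 3*4 = 8 + 12 = 20
Step 3: F(2) = (1/2)*2^2 + 3*2 = 2 + 6 = 8
Step 4: nu([2,4]) = F(4) - F(2) = 20 - 8 = 12


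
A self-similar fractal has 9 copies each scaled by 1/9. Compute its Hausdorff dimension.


For a self-similar set with N copies scaled by 1/r:
dim_H = log(N)/log(r) = log(9)/log(9)
= 2.197225/2.197225
= 1


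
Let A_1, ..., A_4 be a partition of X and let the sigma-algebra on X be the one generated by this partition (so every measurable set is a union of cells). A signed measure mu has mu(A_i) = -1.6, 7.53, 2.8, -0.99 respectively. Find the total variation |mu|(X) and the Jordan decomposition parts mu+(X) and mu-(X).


Step 1: Every measurable set is a union of atoms (the cells / points), so a Hahn decomposition is
  obtained by grouping atoms by sign: P = union of atoms with mu > 0, N = union of the remaining atoms.
  Atoms in P (indices): 2, 3;  atoms in N (indices): 1, 4
  Positive values: 7.53, 2.8
  Negative values: -1.6, -0.99
Step 2: mu+(X) = mu(P) = sum of positive atom values = 10.33
Step 3: mu-(X) = -mu(N) = sum of |negative atom values| = 2.59
Step 4: |mu|(X) = mu+(X) + mu-(X) = 10.33 + 2.59 = 12.92


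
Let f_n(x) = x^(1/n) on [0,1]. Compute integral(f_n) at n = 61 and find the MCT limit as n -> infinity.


At n = 61: f_61(x) = x^(1/61).
Step 1: integral(x^(1/61), 0, 1) = [x^(1/61+1) / (1/61+1)] from 0 to 1
     = 1 / (1/61 + 1) = 1 / ((61+1)/61) = 61/(61+1)
     = 61/62 = 0.983871
Step 2: As n -> infinity, f_n(x) = x^(1/n) -> 1 for x in (0,1], and f_n is increasing in n.
By MCT, lim_n integral(f_n) = integral(lim_n f_n) = integral(1, 0, 1) = 1.
Step 3: Verify convergence: 61/62 = 0.983871 -> 1


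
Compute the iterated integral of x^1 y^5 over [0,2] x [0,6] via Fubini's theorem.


By Fubini's theorem, the double integral factors as a product of single integrals:
Step 1: integral_0^2 x^1 dx = [x^2/2] from 0 to 2
     = 2^2/2 = 2
Step 2: integral_0^6 y^5 dy = [y^6/6] from 0 to 6
     = 6^6/6 = 7776
Step 3: Double integral = 2 * 7776 = 15552


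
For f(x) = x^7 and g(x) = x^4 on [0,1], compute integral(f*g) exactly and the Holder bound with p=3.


Step 1: Exact integral of f*g = integral(x^11, 0, 1) = 1/12
     = 0.083333
Step 2: Holder bound with p=3, q=1.5:
  ||f||_p = (integral x^21 dx)^(1/3) = (1/22)^(1/3) = 0.356883
  ||g||_q = (integral x^6 dx)^(1/1.5) = (1/7)^(1/1.5) = 0.273276
Step 3: Holder bound = ||f||_p * ||g||_q = 0.356883 * 0.273276 = 0.097527
Verification: 0.083333 <= 0.097527 (Holder holds)


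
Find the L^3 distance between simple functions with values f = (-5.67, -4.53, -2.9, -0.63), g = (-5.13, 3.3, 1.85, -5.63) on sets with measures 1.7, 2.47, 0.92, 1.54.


Step 1: Compute differences f_i - g_i:
  -5.67 - -5.13 = -0.54
  -4.53 - 3.3 = -7.83
  -2.9 - 1.85 = -4.75
  -0.63 - -5.63 = 5
Step 2: Compute |diff|^3 * measure for each set:
  |-0.54|^3 * 1.7 = 0.157464 * 1.7 = 0.267689
  |-7.83|^3 * 2.47 = 480.048687 * 2.47 = 1185.720257
  |-4.75|^3 * 0.92 = 107.171875 * 0.92 = 98.598125
  |5|^3 * 1.54 = 125 * 1.54 = 192.5
Step 3: Sum = 1477.086071
Step 4: ||f-g||_3 = (1477.086071)^(1/3) = 11.388554


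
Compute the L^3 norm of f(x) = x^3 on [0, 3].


Step 1: ||f||_3 = (integral_0^3 |x^3|^3 dx)^(1/3)
     = (integral_0^3 x^9 dx)^(1/3)
Step 2: integral_0^3 x^9 dx = [x^10/(10)] from 0 to 3 = 3^10/10
     = 59049/10 = 5904.9
Step 3: ||f||_3 = (5904.9)^(1/3) = 18.07469


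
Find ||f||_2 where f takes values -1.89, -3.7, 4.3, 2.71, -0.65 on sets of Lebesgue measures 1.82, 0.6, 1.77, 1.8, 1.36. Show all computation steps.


Step 1: Compute |f_i|^2 for each value:
  |-1.89|^2 = 3.5721
  |-3.7|^2 = 13.69
  |4.3|^2 = 18.49
  |2.71|^2 = 7.3441
  |-0.65|^2 = 0.4225
Step 2: Multiply by measures and sum:
  3.5721 * 1.82 = 6.501222
  13.69 * 0.6 = 8.214
  18.49 * 1.77 = 32.7273
  7.3441 * 1.8 = 13.21938
  0.4225 * 1.36 = 0.5746
Sum = 6.501222 + 8.214 + 32.7273 + 13.21938 + 0.5746 = 61.236502
Step 3: Take the p-th root:
||f||_2 = (61.236502)^(1/2) = 7.825376


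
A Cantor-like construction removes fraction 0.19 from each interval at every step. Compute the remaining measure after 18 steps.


Step 1: At each step, fraction remaining = 1 - 0.19 = 0.81
Step 2: After 18 steps, measure = (0.81)^18
Result = 0.022528


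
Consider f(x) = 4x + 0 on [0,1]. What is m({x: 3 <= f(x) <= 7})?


f^(-1)([3, 7]) = {x : 3 <= 4x + 0 <= 7}
Solving: (3 - 0)/4 <= x <= (7 - 0)/4
= [0.75, 1.75]
Intersecting with [0,1]: [0.75, 1]
Measure = 1 - 0.75 = 0.25


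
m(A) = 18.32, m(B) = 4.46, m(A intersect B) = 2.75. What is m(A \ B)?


m(A \ B) = m(A) - m(A n B)
= 18.32 - 2.75
= 15.57


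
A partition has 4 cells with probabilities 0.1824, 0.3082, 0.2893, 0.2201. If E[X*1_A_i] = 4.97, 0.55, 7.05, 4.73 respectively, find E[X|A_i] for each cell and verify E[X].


For each cell A_i: E[X|A_i] = E[X*1_A_i] / P(A_i)
Step 1: E[X|A_1] = 4.97 / 0.1824 = 27.247807
Step 2: E[X|A_2] = 0.55 / 0.3082 = 1.784555
Step 3: E[X|A_3] = 7.05 / 0.2893 = 24.369167
Step 4: E[X|A_4] = 4.73 / 0.2201 = 21.490232
Verification: E[X] = sum E[X*1_A_i] = 4.97 + 0.55 + 7.05 + 4.73 = 17.3


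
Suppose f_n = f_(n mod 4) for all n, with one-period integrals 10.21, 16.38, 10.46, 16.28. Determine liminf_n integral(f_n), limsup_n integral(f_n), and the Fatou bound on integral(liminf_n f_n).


The sequence (integral(f_n)) is periodic with period 4, repeating the values 10.21, 16.38, 10.46, 16.28 indefinitely.
Step 1: For a periodic sequence, every tail (a_m, a_(m+1), ...) contains all 4 period values infinitely often.
Step 2: Hence inf of every tail = min of the period values = min(10.21, 16.38, 10.46, 16.28) = 10.21.
        liminf_n integral(f_n) = sup over m of (inf of tail from m) = 10.21.
Step 3: Similarly sup of every tail = max of the period values = 16.38.
        limsup_n integral(f_n) = 16.38.
Step 4: Fatou's lemma: integral(liminf_n f_n) <= liminf_n integral(f_n) = 10.21.
        So the integral of the pointwise liminf is at most 10.21.


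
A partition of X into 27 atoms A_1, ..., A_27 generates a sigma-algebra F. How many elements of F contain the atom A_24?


Each element of F is a union of some subset S of the 27 atoms.
The element contains A_24 iff A_24 is in S.
So we count subsets S of {A_1,...,A_27} with A_24 in S: choose freely among the other 26 atoms.
Count = 2^(27-1) = 2^26 = 67108864.


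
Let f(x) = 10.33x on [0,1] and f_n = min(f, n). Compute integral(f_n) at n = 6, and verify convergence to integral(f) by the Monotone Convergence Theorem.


f(x) = 10.33x on [0,1]; f_n(x) = min(10.33x, n). At n = 6:
Step 1: f(x) reaches 6 at x = 6/10.33 = 0.580833
Step 2: integral(f_6) = integral(10.33x, 0, 0.580833) + integral(6, 0.580833, 1)
       = 10.33*0.580833^2/2 + 6*(1 - 0.580833)
       = 1.742498 + 2.515005
       = 4.257502
Step 3: As n -> infinity, f_n increases to f, so by MCT integral(f_n) -> integral(f) = 10.33/2 = 5.165.
Convergence: integral(f_6) = 4.257502 -> 5.165 as n -> infinity


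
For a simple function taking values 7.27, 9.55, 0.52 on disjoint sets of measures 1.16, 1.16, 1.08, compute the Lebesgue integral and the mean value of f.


Step 1: Integral = sum(value_i * measure_i)
= 7.27*1.16 + 9.55*1.16 + 0.52*1.08
= 8.4332 + 11.078 + 0.5616
= 20.0728
Step 2: Total measure of domain = 1.16 + 1.16 + 1.08 = 3.4
Step 3: Average value = 20.0728 / 3.4 = 5.903765


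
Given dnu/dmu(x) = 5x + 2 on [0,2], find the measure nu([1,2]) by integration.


nu(A) = integral_A (dnu/dmu) dmu = integral_1^2 (5x + 2) dx
Step 1: Antiderivative F(x) = (5/2)x^2 + 2x
Step 2: F(2) = (5/2)*2^2 + 2*2 = 10 + 4 = 14
Step 3: F(1) = (5/2)*1^2 + 2*1 = 2.5 + 2 = 4.5
Step 4: nu([1,2]) = F(2) - F(1) = 14 - 4.5 = 9.5


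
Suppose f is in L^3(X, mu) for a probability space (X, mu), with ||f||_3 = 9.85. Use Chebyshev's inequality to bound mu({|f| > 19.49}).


Chebyshev/Markov inequality: mu(|f| > eps) <= (||f||_p / eps)^p
Step 1: ||f||_3 / eps = 9.85 / 19.49 = 0.505387
Step 2: Raise to power p = 3:
  (0.505387)^3 = 0.129084
Step 3: Therefore mu(|f| > 19.49) <= 0.129084


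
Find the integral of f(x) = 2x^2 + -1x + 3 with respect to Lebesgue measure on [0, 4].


The Lebesgue integral of a Riemann-integrable function agrees with the Riemann integral.
Antiderivative F(x) = (2/3)x^3 + (-1/2)x^2 + 3x
F(4) = (2/3)*4^3 + (-1/2)*4^2 + 3*4
     = (2/3)*64 + (-1/2)*16 + 3*4
     = 42.666667 + -8 + 12
     = 46.666667
F(0) = 0.0
Integral = F(4) - F(0) = 46.666667 - 0.0 = 46.666667


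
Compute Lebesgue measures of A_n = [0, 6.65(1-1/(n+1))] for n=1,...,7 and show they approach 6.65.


By continuity of measure from below: if A_n increases to A, then m(A_n) -> m(A).
Here A = [0, 6.65], so m(A) = 6.65
Step 1: a_1 = 6.65*(1 - 1/2) = 3.325, m(A_1) = 3.325
Step 2: a_2 = 6.65*(1 - 1/3) = 4.4333, m(A_2) = 4.4333
Step 3: a_3 = 6.65*(1 - 1/4) = 4.9875, m(A_3) = 4.9875
Step 4: a_4 = 6.65*(1 - 1/5) = 5.32, m(A_4) = 5.32
Step 5: a_5 = 6.65*(1 - 1/6) = 5.5417, m(A_5) = 5.5417
Step 6: a_6 = 6.65*(1 - 1/7) = 5.7, m(A_6) = 5.7
Step 7: a_7 = 6.65*(1 - 1/8) = 5.8188, m(A_7) = 5.8188
Limit: m(A_n) -> m([0,6.65]) = 6.65


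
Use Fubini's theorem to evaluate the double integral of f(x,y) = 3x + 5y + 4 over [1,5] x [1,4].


By Fubini, integrate in x first, then y.
Step 1: Fix y, integrate over x in [1,5]:
  integral(3x + 5y + 4, x=1..5)
  = 3*(5^2 - 1^2)/2 + (5y + 4)*(5 - 1)
  = 36 + (5y + 4)*4
  = 36 + 20y + 16
  = 52 + 20y
Step 2: Integrate over y in [1,4]:
  integral(52 + 20y, y=1..4)
  = 52*3 + 20*(4^2 - 1^2)/2
  = 156 + 150
  = 306


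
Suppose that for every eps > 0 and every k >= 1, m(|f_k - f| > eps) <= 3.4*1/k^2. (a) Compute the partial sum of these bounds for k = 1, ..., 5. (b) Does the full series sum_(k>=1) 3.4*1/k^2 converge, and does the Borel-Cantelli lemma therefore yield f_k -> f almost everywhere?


Step 1: List the terms 3.4*1/k^2 for k = 1 to 5:
  k=1: 3.4
  k=2: 0.85
  k=3: 0.377778
  k=4: 0.2125
  k=5: 0.136
Step 2: Partial sum = 3.4 + 0.85 + 0.377778 + 0.2125 + 0.136
     = 4.976278
Step 3: The full series sum_(k>=1) 3.4*1/k^2 converges (p-series with p = 2 > 1; a constant multiple of a convergent series converges).
Step 4: Fix eps > 0. Since sum_k m(|f_k - f| > eps) < infinity, the Borel-Cantelli lemma gives
        m(limsup_k {|f_k - f| > eps}) = 0, i.e. for a.e. x, |f_k(x) - f(x)| <= eps for all large k.
        Applying this with eps = 1/j for j = 1, 2, ... and intersecting the countably many full-measure sets,
        for a.e. x we get limsup_k |f_k(x) - f(x)| <= 1/j for every j, hence f_k -> f almost everywhere.
Conclusion: series converges; Borel-Cantelli yields f_k -> f a.e.


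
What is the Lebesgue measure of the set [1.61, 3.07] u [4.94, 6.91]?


For pairwise disjoint intervals, m(union) = sum of lengths.
= (3.07 - 1.61) + (6.91 - 4.94)
= 1.46 + 1.97
= 3.43


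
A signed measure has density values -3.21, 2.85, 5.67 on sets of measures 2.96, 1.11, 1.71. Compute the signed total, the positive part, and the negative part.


Step 1: Compute signed measure on each set:
  Set 1: -3.21 * 2.96 = -9.5016
  Set 2: 2.85 * 1.11 = 3.1635
  Set 3: 5.67 * 1.71 = 9.6957
Step 2: Total signed measure = (-9.5016) + (3.1635) + (9.6957)
     = 3.3576
Step 3: Positive part mu+(X) = sum of positive contributions = 12.8592
Step 4: Negative part mu-(X) = |sum of negative contributions| = 9.5016


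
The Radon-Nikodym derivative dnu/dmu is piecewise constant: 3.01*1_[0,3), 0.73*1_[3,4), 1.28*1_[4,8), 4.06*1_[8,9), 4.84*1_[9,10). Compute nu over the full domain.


Integrate each piece of the Radon-Nikodym derivative:
Step 1: integral_0^3 3.01 dx = 3.01*(3-0) = 3.01*3 = 9.03
Step 2: integral_3^4 0.73 dx = 0.73*(4-3) = 0.73*1 = 0.73
Step 3: integral_4^8 1.28 dx = 1.28*(8-4) = 1.28*4 = 5.12
Step 4: integral_8^9 4.06 dx = 4.06*(9-8) = 4.06*1 = 4.06
Step 5: integral_9^10 4.84 dx = 4.84*(10-9) = 4.84*1 = 4.84
Total: 9.03 + 0.73 + 5.12 + 4.06 + 4.84 = 23.78


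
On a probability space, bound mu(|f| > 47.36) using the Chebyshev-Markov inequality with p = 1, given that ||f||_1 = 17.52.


Chebyshev/Markov inequality: mu(|f| > eps) <= (||f||_p / eps)^p
Step 1: ||f||_1 / eps = 17.52 / 47.36 = 0.369932
Step 2: Raise to power p = 1:
  (0.369932)^1 = 0.369932
Step 3: Therefore mu(|f| > 47.36) <= 0.369932


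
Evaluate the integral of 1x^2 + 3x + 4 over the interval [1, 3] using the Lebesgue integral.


The Lebesgue integral of a Riemann-integrable function agrees with the Riemann integral.
Antiderivative F(x) = (1/3)x^3 + (3/2)x^2 + 4x
F(3) = (1/3)*3^3 + (3/2)*3^2 + 4*3
     = (1/3)*27 + (3/2)*9 + 4*3
     = 9 + 13.5 + 12
     = 34.5
F(1) = 5.833333
Integral = F(3) - F(1) = 34.5 - 5.833333 = 28.666667


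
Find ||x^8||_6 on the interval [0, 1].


Step 1: ||f||_6 = (integral_0^1 |x^8|^6 dx)^(1/6)
     = (integral_0^1 x^48 dx)^(1/6)
Step 2: integral_0^1 x^48 dx = [x^49/(49)] from 0 to 1 = 1^49/49
     = 1/49 = 0.020408
Step 3: ||f||_6 = (0.020408)^(1/6) = 0.522758


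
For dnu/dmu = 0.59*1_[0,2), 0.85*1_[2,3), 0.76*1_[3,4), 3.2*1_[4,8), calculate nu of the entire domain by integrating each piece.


Integrate each piece of the Radon-Nikodym derivative:
Step 1: integral_0^2 0.59 dx = 0.59*(2-0) = 0.59*2 = 1.18
Step 2: integral_2^3 0.85 dx = 0.85*(3-2) = 0.85*1 = 0.85
Step 3: integral_3^4 0.76 dx = 0.76*(4-3) = 0.76*1 = 0.76
Step 4: integral_4^8 3.2 dx = 3.2*(8-4) = 3.2*4 = 12.8
Total: 1.18 + 0.85 + 0.76 + 12.8 = 15.59


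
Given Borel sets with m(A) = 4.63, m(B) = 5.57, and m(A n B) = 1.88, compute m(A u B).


By inclusion-exclusion: m(A u B) = m(A) + m(B) - m(A n B)
= 4.63 + 5.57 - 1.88
= 8.32


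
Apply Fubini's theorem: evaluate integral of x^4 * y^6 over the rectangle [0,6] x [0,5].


By Fubini's theorem, the double integral factors as a product of single integrals:
Step 1: integral_0^6 x^4 dx = [x^5/5] from 0 to 6
     = 6^5/5 = 1555.2
Step 2: integral_0^5 y^6 dy = [y^7/7] from 0 to 5
     = 5^7/7 = 11160.714286
Step 3: Double integral = 1555.2 * 11160.714286 = 1.735714e+07


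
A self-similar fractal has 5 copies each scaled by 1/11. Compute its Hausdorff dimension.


For a self-similar set with N copies scaled by 1/r:
dim_H = log(N)/log(r) = log(5)/log(11)
= 1.609438/2.397895
= 0.671188


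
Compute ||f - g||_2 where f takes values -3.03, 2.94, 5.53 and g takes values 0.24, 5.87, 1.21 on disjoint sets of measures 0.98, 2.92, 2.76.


Step 1: Compute differences f_i - g_i:
  -3.03 - 0.24 = -3.27
  2.94 - 5.87 = -2.93
  5.53 - 1.21 = 4.32
Step 2: Compute |diff|^2 * measure for each set:
  |-3.27|^2 * 0.98 = 10.6929 * 0.98 = 10.479042
  |-2.93|^2 * 2.92 = 8.5849 * 2.92 = 25.067908
  |4.32|^2 * 2.76 = 18.6624 * 2.76 = 51.508224
Step 3: Sum = 87.055174
Step 4: ||f-g||_2 = (87.055174)^(1/2) = 9.330336


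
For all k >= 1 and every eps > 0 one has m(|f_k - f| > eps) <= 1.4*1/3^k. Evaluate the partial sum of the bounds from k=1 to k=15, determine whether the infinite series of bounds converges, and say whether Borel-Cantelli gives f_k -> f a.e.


Step 1: List the terms 1.4*1/3^k for k = 1 to 15:
  k=1: 0.466667
  k=2: 0.155556
  k=3: 0.051852
  k=4: 0.017284
  k=5: 0.005761
  k=6: 0.00192
  k=7: 6.401463e-04
  k=8: 2.133821e-04
  k=9: 7.112737e-05
  k=10: 2.370912e-05
  k=11: 7.903041e-06
  k=12: 2.634347e-06
  k=13: 8.781157e-07
  k=14: 2.927052e-07
  k=15: 9.756841e-08
Step 2: Partial sum = 0.466667 + 0.155556 + 0.051852 + 0.017284 + 0.005761 + 0.00192 + 6.401463e-04 + 2.133821e-04 + 7.112737e-05 + 2.370912e-05 + 7.903041e-06 + 2.634347e-06 + 8.781157e-07 + 2.927052e-07 + 9.756841e-08
     = 0.7
Step 3: The full series sum_(k>=1) 1.4*1/3^k converges (geometric series with ratio 1/3 < 1; a constant multiple of a convergent series converges).
Step 4: Fix eps > 0. Since sum_k m(|f_k - f| > eps) < infinity, the Borel-Cantelli lemma gives
        m(limsup_k {|f_k - f| > eps}) = 0, i.e. for a.e. x, |f_k(x) - f(x)| <= eps for all large k.
        Applying this with eps = 1/j for j = 1, 2, ... and intersecting the countably many full-measure sets,
        for a.e. x we get limsup_k |f_k(x) - f(x)| <= 1/j for every j, hence f_k -> f almost everywhere.
Conclusion: series converges; Borel-Cantelli yields f_k -> f a.e.


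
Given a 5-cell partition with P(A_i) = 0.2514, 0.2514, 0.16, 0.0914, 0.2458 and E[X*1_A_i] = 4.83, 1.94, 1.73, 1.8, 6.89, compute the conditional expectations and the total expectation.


For each cell A_i: E[X|A_i] = E[X*1_A_i] / P(A_i)
Step 1: E[X|A_1] = 4.83 / 0.2514 = 19.212411
Step 2: E[X|A_2] = 1.94 / 0.2514 = 7.716786
Step 3: E[X|A_3] = 1.73 / 0.16 = 10.8125
Step 4: E[X|A_4] = 1.8 / 0.0914 = 19.693654
Step 5: E[X|A_5] = 6.89 / 0.2458 = 28.030919
Verification: E[X] = sum E[X*1_A_i] = 4.83 + 1.94 + 1.73 + 1.8 + 6.89 = 17.19


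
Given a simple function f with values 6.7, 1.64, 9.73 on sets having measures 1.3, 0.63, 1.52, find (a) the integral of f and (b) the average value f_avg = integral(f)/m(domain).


Step 1: Integral = sum(value_i * measure_i)
= 6.7*1.3 + 1.64*0.63 + 9.73*1.52
= 8.71 + 1.0332 + 14.7896
= 24.5328
Step 2: Total measure of domain = 1.3 + 0.63 + 1.52 = 3.45
Step 3: Average value = 24.5328 / 3.45 = 7.110957
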